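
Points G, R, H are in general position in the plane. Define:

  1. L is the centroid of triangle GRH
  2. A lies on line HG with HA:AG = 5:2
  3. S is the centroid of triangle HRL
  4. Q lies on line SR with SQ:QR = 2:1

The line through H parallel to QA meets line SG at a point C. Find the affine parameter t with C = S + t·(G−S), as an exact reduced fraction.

Set G = (0, 0), R = (1, 0), H = (0, 1); any affine frame gives the same invariant.
1. L is the centroid of triangle GRH ⇒ L = (1/3, 1/3)
2. A lies on line HG with HA:AG = 5:2 ⇒ A = (0, 2/7)
3. S is the centroid of triangle HRL ⇒ S = (4/9, 4/9)
4. Q lies on line SR with SQ:QR = 2:1 ⇒ Q = (22/27, 4/27)
through H parallel to QA: direction (-22/27, 26/189); meets SG at C = (77/90, 77/90)
C = S + t·(G−S) with t = -37/40

t = -37/40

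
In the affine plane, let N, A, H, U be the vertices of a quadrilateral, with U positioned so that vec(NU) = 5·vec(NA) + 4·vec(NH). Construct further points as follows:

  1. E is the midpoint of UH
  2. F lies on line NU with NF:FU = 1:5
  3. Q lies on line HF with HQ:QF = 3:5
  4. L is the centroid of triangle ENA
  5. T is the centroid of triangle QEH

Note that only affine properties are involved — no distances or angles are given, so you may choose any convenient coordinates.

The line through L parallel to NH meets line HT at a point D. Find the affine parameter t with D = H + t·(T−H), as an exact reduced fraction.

Assign N = (0, 0), A = (1, 0), H = (0, 1), U = (5, 4) — the answer is frame-independent, so this choice is without loss of generality.
1. E is the midpoint of UH ⇒ E = (5/2, 5/2)
2. F lies on line NU with NF:FU = 1:5 ⇒ F = (5/6, 2/3)
3. Q lies on line HF with HQ:QF = 3:5 ⇒ Q = (5/16, 7/8)
4. L is the centroid of triangle ENA ⇒ L = (7/6, 5/6)
5. T is the centroid of triangle QEH ⇒ T = (15/16, 35/24)
through L parallel to NH: direction (0, 1); meets HT at D = (7/6, 212/135)
D = H + t·(T−H) with t = 56/45

t = 56/45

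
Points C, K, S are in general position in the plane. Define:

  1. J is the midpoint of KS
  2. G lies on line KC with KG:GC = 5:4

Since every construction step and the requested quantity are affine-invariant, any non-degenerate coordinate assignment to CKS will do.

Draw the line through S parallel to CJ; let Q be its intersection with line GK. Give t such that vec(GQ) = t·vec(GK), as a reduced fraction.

Assign C = (0, 0), K = (1, 0), S = (0, 1) — the answer is frame-independent, so this choice is without loss of generality.
1. J is the midpoint of KS ⇒ J = (1/2, 1/2)
2. G lies on line KC with KG:GC = 5:4 ⇒ G = (4/9, 0)
through S parallel to CJ: direction (1/2, 1/2); meets GK at Q = (-1, 0)
Q = G + t·(K−G) with t = -13/5

t = -13/5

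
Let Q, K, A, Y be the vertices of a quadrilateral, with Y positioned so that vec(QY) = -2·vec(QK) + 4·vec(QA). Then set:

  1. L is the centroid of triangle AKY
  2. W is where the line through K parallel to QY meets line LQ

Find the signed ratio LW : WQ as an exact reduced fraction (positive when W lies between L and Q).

LW:WQ = -1/2

Work in coordinates with Q = (0, 0), K = (1, 0), A = (0, 1), Y = (-2, 4).
1. L is the centroid of triangle AKY ⇒ L = (-1/3, 5/3)
2. W is where the line through K parallel to QY meets line LQ ⇒ W = (-2/3, 10/3)
W = L + t·(Q−L) with t = -1, so LW:WQ = t:(1−t) = -1:2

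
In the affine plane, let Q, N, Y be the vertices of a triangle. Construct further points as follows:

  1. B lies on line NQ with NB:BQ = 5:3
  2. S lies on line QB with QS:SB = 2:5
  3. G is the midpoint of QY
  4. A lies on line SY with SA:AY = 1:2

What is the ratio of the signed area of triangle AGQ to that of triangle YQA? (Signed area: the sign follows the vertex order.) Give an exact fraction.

[AGQ]:[YQA] = 1/2

Choose coordinates Q = (0, 0), N = (1, 0), Y = (0, 1).
1. B lies on line NQ with NB:BQ = 5:3 ⇒ B = (3/8, 0)
2. S lies on line QB with QS:SB = 2:5 ⇒ S = (3/28, 0)
3. G is the midpoint of QY ⇒ G = (0, 1/2)
4. A lies on line SY with SA:AY = 1:2 ⇒ A = (1/14, 1/3)
2·[AGQ] = 1/28, 2·[YQA] = 1/14
[AGQ]:[YQA] = 1/28:1/14 = 1/2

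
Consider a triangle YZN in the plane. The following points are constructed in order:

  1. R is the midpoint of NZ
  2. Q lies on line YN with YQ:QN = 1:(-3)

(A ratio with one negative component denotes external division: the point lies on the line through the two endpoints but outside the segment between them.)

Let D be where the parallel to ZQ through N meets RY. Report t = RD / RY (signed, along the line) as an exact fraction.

Set Y = (0, 0), Z = (1, 0), N = (0, 1); any affine frame gives the same invariant.
1. R is the midpoint of NZ ⇒ R = (1/2, 1/2)
2. Q lies on line YN with YQ:QN = 1:(-3) ⇒ Q = (0, -1/2)
through N parallel to ZQ: direction (-1, -1/2); meets RY at D = (2, 2)
D = R + t·(Y−R) with t = -3

t = -3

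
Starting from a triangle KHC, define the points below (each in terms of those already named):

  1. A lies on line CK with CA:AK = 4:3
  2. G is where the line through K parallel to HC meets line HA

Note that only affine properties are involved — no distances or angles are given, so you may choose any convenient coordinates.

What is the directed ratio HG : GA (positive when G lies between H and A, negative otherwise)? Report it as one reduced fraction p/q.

Work in coordinates with K = (0, 0), H = (1, 0), C = (0, 1).
1. A lies on line CK with CA:AK = 4:3 ⇒ A = (0, 3/7)
2. G is where the line through K parallel to HC meets line HA ⇒ G = (-3/4, 3/4)
G = H + t·(A−H) with t = 7/4, so HG:GA = t:(1−t) = 7/4:-3/4

HG:GA = -7/3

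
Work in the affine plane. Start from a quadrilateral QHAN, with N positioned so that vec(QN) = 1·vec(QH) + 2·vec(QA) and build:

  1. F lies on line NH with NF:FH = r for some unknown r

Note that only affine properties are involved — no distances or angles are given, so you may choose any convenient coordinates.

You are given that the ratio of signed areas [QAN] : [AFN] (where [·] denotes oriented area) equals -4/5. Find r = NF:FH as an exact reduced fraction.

r = 5/3

Work in coordinates with Q = (0, 0), H = (1, 0), A = (0, 1), N = (1, 2).
1. With NF:FH = r, write λ = r/(r+1) so F = N + λ·(H−N); F is affine-linear in λ
Every point depending on F is an affine combination of F and λ-independent points, so each such coordinate is linear in λ; the λ² term in each signed area is a multiple of (H−N)×(H−N) = 0, so 2·[QAN] and 2·[AFN] are each linear in λ. Evaluating at λ=0 and λ=1:
  2·[QAN] = -1,   2·[AFN] = 2·λ
So [QAN]:[AFN] = (-1) / (2·λ). Setting this equal to -4/5:
  -1 = -4/5·(2·λ)  ⇒  λ = 5/8
Then r = λ/(1−λ) = (5/8)/(3/8) = 5/3. Check: with r = 5/3, F = (1, 3/4) and [QAN]:[AFN] = -4/5 as required.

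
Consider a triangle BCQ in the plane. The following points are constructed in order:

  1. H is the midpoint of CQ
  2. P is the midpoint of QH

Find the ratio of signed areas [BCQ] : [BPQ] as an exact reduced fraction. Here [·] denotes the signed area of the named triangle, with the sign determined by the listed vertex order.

[BCQ]:[BPQ] = 4

Work in coordinates with B = (0, 0), C = (1, 0), Q = (0, 1).
1. H is the midpoint of CQ ⇒ H = (1/2, 1/2)
2. P is the midpoint of QH ⇒ P = (1/4, 3/4)
2·[BCQ] = 1, 2·[BPQ] = 1/4
[BCQ]:[BPQ] = 1:1/4 = 4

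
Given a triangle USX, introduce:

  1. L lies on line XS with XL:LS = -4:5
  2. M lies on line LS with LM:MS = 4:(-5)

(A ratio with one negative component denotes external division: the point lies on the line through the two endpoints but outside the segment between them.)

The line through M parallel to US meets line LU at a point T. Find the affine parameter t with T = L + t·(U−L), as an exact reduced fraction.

Work in coordinates with U = (0, 0), S = (1, 0), X = (0, 1).
1. L lies on line XS with XL:LS = -4:5 ⇒ L = (-4, 5)
2. M lies on line LS with LM:MS = 4:(-5) ⇒ M = (-24, 25)
through M parallel to US: direction (1, 0); meets LU at T = (-20, 25)
T = L + t·(U−L) with t = -4

t = -4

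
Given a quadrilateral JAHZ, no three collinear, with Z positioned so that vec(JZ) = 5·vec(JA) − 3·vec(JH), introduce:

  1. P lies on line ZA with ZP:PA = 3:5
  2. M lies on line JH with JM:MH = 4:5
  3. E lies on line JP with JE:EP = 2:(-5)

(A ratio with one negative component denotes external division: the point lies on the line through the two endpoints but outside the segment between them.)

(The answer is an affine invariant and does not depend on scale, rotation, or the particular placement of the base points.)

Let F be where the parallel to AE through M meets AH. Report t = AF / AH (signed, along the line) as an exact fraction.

t = 1/9

Work in coordinates with J = (0, 0), A = (1, 0), H = (0, 1), Z = (5, -3).
1. P lies on line ZA with ZP:PA = 3:5 ⇒ P = (7/2, -15/8)
2. M lies on line JH with JM:MH = 4:5 ⇒ M = (0, 4/9)
3. E lies on line JP with JE:EP = 2:(-5) ⇒ E = (-7/3, 5/4)
through M parallel to AE: direction (-10/3, 5/4); meets AH at F = (8/9, 1/9)
F = A + t·(H−A) with t = 1/9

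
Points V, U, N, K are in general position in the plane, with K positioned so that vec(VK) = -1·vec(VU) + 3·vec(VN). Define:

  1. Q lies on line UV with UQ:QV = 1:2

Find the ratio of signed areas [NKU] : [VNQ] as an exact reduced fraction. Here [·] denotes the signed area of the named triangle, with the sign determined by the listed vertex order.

[NKU]:[VNQ] = 3/2

Work in coordinates with V = (0, 0), U = (1, 0), N = (0, 1), K = (-1, 3).
1. Q lies on line UV with UQ:QV = 1:2 ⇒ Q = (2/3, 0)
2·[NKU] = -1, 2·[VNQ] = -2/3
[NKU]:[VNQ] = -1:-2/3 = 3/2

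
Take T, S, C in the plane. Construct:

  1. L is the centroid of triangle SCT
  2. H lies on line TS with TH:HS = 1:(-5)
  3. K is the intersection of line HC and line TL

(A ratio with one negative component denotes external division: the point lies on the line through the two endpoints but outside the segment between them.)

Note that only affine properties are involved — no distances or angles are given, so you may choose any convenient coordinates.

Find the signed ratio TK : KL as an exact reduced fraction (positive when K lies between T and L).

TK:KL = -1/2

Assign T = (0, 0), S = (1, 0), C = (0, 1) — the answer is frame-independent, so this choice is without loss of generality.
1. L is the centroid of triangle SCT ⇒ L = (1/3, 1/3)
2. H lies on line TS with TH:HS = 1:(-5) ⇒ H = (-1/4, 0)
3. K is the intersection of line HC and line TL ⇒ K = (-1/3, -1/3)
K = T + t·(L−T) with t = -1, so TK:KL = t:(1−t) = -1:2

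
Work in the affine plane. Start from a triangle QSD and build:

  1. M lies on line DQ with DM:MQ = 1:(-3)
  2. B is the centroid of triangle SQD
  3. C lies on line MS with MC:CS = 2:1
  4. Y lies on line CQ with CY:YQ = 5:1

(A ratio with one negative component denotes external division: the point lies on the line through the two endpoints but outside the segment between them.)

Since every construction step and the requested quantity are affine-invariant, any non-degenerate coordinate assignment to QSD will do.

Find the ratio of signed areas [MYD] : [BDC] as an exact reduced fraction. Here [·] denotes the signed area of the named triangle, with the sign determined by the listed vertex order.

[MYD]:[BDC] = 1/5

Set Q = (0, 0), S = (1, 0), D = (0, 1); any affine frame gives the same invariant.
1. M lies on line DQ with DM:MQ = 1:(-3) ⇒ M = (0, 3/2)
2. B is the centroid of triangle SQD ⇒ B = (1/3, 1/3)
3. C lies on line MS with MC:CS = 2:1 ⇒ C = (2/3, 1/2)
4. Y lies on line CQ with CY:YQ = 5:1 ⇒ Y = (1/9, 1/12)
2·[MYD] = -1/18, 2·[BDC] = -5/18
[MYD]:[BDC] = -1/18:-5/18 = 1/5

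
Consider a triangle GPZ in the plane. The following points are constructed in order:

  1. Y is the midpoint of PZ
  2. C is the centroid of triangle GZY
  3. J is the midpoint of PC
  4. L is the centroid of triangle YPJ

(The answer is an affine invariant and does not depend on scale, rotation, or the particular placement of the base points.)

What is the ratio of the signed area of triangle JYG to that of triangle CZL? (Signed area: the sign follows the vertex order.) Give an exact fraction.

Work in coordinates with G = (0, 0), P = (1, 0), Z = (0, 1).
1. Y is the midpoint of PZ ⇒ Y = (1/2, 1/2)
2. C is the centroid of triangle GZY ⇒ C = (1/6, 1/2)
3. J is the midpoint of PC ⇒ J = (7/12, 1/4)
4. L is the centroid of triangle YPJ ⇒ L = (25/36, 1/4)
2·[JYG] = 1/6, 2·[CZL] = -2/9
[JYG]:[CZL] = 1/6:-2/9 = -3/4

[JYG]:[CZL] = -3/4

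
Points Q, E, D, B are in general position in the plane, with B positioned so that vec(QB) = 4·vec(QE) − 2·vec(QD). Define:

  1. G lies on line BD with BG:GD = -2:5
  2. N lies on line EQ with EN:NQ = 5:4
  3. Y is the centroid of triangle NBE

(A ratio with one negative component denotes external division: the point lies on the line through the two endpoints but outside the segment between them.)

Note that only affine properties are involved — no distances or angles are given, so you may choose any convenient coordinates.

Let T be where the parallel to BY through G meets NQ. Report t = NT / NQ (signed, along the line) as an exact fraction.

t = 3/4

Set Q = (0, 0), E = (1, 0), D = (0, 1), B = (4, -2); any affine frame gives the same invariant.
1. G lies on line BD with BG:GD = -2:5 ⇒ G = (20/3, -4)
2. N lies on line EQ with EN:NQ = 5:4 ⇒ N = (4/9, 0)
3. Y is the centroid of triangle NBE ⇒ Y = (49/27, -2/3)
through G parallel to BY: direction (-59/27, 4/3); meets NQ at T = (1/9, 0)
T = N + t·(Q−N) with t = 3/4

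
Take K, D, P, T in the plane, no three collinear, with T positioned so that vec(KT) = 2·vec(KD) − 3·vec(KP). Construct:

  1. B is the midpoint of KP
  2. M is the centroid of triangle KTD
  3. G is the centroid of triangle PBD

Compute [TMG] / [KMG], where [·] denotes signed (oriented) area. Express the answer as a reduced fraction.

[TMG]:[KMG] = -1/5

Set K = (0, 0), D = (1, 0), P = (0, 1), T = (2, -3); any affine frame gives the same invariant.
1. B is the midpoint of KP ⇒ B = (0, 1/2)
2. M is the centroid of triangle KTD ⇒ M = (1, -1)
3. G is the centroid of triangle PBD ⇒ G = (1/3, 1/2)
2·[TMG] = -1/6, 2·[KMG] = 5/6
[TMG]:[KMG] = -1/6:5/6 = -1/5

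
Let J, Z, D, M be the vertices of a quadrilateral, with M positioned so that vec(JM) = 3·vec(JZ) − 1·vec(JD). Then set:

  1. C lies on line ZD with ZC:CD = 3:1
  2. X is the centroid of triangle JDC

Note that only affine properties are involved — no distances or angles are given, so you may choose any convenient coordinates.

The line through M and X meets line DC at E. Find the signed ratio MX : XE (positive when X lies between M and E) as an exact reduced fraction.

Set J = (0, 0), Z = (1, 0), D = (0, 1), M = (3, -1); any affine frame gives the same invariant.
1. C lies on line ZD with ZC:CD = 3:1 ⇒ C = (1/4, 3/4)
2. X is the centroid of triangle JDC ⇒ X = (1/12, 7/12)
line MX meets DC at E = (13/16, 3/16)
X = M + t·(E−M) with t = 4/3, so MX:XE = 4/3:-1/3

MX:XE = -4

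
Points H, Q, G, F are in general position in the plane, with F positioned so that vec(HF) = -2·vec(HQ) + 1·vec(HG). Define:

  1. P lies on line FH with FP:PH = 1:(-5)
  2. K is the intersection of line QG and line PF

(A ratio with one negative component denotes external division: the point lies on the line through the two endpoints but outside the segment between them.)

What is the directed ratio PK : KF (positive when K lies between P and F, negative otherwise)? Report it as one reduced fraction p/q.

Assign H = (0, 0), Q = (1, 0), G = (0, 1), F = (-2, 1) — the answer is frame-independent, so this choice is without loss of generality.
1. P lies on line FH with FP:PH = 1:(-5) ⇒ P = (-5/2, 5/4)
2. K is the intersection of line QG and line PF ⇒ K = (2, -1)
K = P + t·(F−P) with t = 9, so PK:KF = t:(1−t) = 9:-8

PK:KF = -9/8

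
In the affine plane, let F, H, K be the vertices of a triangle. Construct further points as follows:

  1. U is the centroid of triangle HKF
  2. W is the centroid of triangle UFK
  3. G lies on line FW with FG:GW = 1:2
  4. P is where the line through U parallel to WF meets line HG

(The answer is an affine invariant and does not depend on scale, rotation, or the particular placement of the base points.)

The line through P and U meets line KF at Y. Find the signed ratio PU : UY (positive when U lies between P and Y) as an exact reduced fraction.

PU:UY = -1/6

Assign F = (0, 0), H = (1, 0), K = (0, 1) — the answer is frame-independent, so this choice is without loss of generality.
1. U is the centroid of triangle HKF ⇒ U = (1/3, 1/3)
2. W is the centroid of triangle UFK ⇒ W = (1/9, 4/9)
3. G lies on line FW with FG:GW = 1:2 ⇒ G = (1/27, 4/27)
4. P is where the line through U parallel to WF meets line HG ⇒ P = (5/18, 1/9)
line PU meets KF at Y = (0, -1)
U = P + t·(Y−P) with t = -1/5, so PU:UY = -1/5:6/5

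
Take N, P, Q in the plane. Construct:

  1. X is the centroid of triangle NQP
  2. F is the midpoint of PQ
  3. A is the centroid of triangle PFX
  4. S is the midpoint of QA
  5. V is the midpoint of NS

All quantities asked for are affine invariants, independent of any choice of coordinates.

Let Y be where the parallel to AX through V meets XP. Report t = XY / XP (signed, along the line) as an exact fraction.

t = 1/4

Choose coordinates N = (0, 0), P = (1, 0), Q = (0, 1).
1. X is the centroid of triangle NQP ⇒ X = (1/3, 1/3)
2. F is the midpoint of PQ ⇒ F = (1/2, 1/2)
3. A is the centroid of triangle PFX ⇒ A = (11/18, 5/18)
4. S is the midpoint of QA ⇒ S = (11/36, 23/36)
5. V is the midpoint of NS ⇒ V = (11/72, 23/72)
through V parallel to AX: direction (-5/18, 1/18); meets XP at Y = (1/2, 1/4)
Y = X + t·(P−X) with t = 1/4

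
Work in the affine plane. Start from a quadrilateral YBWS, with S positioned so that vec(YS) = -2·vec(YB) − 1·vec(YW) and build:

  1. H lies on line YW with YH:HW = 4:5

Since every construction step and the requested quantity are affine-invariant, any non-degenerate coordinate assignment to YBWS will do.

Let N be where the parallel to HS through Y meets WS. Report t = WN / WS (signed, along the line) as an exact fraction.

t = 9/5

Assign Y = (0, 0), B = (1, 0), W = (0, 1), S = (-2, -1) — the answer is frame-independent, so this choice is without loss of generality.
1. H lies on line YW with YH:HW = 4:5 ⇒ H = (0, 4/9)
through Y parallel to HS: direction (-2, -13/9); meets WS at N = (-18/5, -13/5)
N = W + t·(S−W) with t = 9/5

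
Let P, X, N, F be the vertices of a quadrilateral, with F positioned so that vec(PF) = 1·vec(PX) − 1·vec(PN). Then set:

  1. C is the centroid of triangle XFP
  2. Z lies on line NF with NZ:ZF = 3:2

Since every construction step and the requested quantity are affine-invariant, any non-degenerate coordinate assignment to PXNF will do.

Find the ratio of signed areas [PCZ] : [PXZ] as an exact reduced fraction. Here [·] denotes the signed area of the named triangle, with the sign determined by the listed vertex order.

[PCZ]:[PXZ] = -1/3

Assign P = (0, 0), X = (1, 0), N = (0, 1), F = (1, -1) — the answer is frame-independent, so this choice is without loss of generality.
1. C is the centroid of triangle XFP ⇒ C = (2/3, -1/3)
2. Z lies on line NF with NZ:ZF = 3:2 ⇒ Z = (3/5, -1/5)
2·[PCZ] = 1/15, 2·[PXZ] = -1/5
[PCZ]:[PXZ] = 1/15:-1/5 = -1/3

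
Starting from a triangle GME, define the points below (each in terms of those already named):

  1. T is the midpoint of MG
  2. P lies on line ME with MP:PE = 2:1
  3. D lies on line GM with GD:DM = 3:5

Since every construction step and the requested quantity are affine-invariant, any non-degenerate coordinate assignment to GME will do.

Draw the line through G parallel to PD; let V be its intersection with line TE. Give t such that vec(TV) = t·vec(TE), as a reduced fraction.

t = 8/7

Set G = (0, 0), M = (1, 0), E = (0, 1); any affine frame gives the same invariant.
1. T is the midpoint of MG ⇒ T = (1/2, 0)
2. P lies on line ME with MP:PE = 2:1 ⇒ P = (1/3, 2/3)
3. D lies on line GM with GD:DM = 3:5 ⇒ D = (3/8, 0)
through G parallel to PD: direction (1/24, -2/3); meets TE at V = (-1/14, 8/7)
V = T + t·(E−T) with t = 8/7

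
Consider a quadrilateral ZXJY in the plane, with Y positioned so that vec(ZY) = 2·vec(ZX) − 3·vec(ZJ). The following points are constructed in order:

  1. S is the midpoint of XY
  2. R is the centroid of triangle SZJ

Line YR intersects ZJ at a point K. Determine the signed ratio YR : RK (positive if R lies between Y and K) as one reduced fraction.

Set Z = (0, 0), X = (1, 0), J = (0, 1), Y = (2, -3); any affine frame gives the same invariant.
1. S is the midpoint of XY ⇒ S = (3/2, -3/2)
2. R is the centroid of triangle SZJ ⇒ R = (1/2, -1/6)
line YR meets ZJ at K = (0, 7/9)
R = Y + t·(K−Y) with t = 3/4, so YR:RK = 3/4:1/4

YR:RK = 3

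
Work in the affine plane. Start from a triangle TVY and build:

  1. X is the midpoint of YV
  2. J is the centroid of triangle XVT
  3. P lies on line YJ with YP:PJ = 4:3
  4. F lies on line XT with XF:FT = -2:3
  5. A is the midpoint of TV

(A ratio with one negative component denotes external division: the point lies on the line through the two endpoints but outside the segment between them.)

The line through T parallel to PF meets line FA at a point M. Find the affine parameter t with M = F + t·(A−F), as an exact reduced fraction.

Set T = (0, 0), V = (1, 0), Y = (0, 1); any affine frame gives the same invariant.
1. X is the midpoint of YV ⇒ X = (1/2, 1/2)
2. J is the centroid of triangle XVT ⇒ J = (1/2, 1/6)
3. P lies on line YJ with YP:PJ = 4:3 ⇒ P = (2/7, 11/21)
4. F lies on line XT with XF:FT = -2:3 ⇒ F = (3/2, 3/2)
5. A is the midpoint of TV ⇒ A = (1/2, 0)
through T parallel to PF: direction (17/14, 41/42); meets FA at M = (153/142, 123/142)
M = F + t·(A−F) with t = 30/71

t = 30/71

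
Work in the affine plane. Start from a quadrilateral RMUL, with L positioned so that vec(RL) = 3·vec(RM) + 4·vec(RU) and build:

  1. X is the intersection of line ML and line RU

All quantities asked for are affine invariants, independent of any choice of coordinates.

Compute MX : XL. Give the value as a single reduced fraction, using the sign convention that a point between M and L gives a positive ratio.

MX:XL = -1/3

Assign R = (0, 0), M = (1, 0), U = (0, 1), L = (3, 4) — the answer is frame-independent, so this choice is without loss of generality.
1. X is the intersection of line ML and line RU ⇒ X = (0, -2)
X = M + t·(L−M) with t = -1/2, so MX:XL = t:(1−t) = -1/2:3/2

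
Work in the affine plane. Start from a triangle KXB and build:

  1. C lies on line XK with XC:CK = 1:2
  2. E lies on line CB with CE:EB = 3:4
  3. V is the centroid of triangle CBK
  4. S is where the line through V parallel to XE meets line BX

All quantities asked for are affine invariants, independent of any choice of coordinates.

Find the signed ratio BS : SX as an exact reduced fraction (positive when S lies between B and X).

BS:SX = -5/2

Work in coordinates with K = (0, 0), X = (1, 0), B = (0, 1).
1. C lies on line XK with XC:CK = 1:2 ⇒ C = (2/3, 0)
2. E lies on line CB with CE:EB = 3:4 ⇒ E = (8/21, 3/7)
3. V is the centroid of triangle CBK ⇒ V = (2/9, 1/3)
4. S is where the line through V parallel to XE meets line BX ⇒ S = (5/3, -2/3)
S = B + t·(X−B) with t = 5/3, so BS:SX = t:(1−t) = 5/3:-2/3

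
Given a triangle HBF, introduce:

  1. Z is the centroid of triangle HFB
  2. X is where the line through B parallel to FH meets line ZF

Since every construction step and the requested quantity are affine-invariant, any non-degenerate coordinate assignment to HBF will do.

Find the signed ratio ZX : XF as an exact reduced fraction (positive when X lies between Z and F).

Work in coordinates with H = (0, 0), B = (1, 0), F = (0, 1).
1. Z is the centroid of triangle HFB ⇒ Z = (1/3, 1/3)
2. X is where the line through B parallel to FH meets line ZF ⇒ X = (1, -1)
X = Z + t·(F−Z) with t = -2, so ZX:XF = t:(1−t) = -2:3

ZX:XF = -2/3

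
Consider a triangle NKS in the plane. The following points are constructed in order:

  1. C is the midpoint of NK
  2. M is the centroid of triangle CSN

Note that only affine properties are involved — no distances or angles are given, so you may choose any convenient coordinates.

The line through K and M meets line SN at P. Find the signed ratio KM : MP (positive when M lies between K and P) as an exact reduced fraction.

Set N = (0, 0), K = (1, 0), S = (0, 1); any affine frame gives the same invariant.
1. C is the midpoint of NK ⇒ C = (1/2, 0)
2. M is the centroid of triangle CSN ⇒ M = (1/6, 1/3)
line KM meets SN at P = (0, 2/5)
M = K + t·(P−K) with t = 5/6, so KM:MP = 5/6:1/6

KM:MP = 5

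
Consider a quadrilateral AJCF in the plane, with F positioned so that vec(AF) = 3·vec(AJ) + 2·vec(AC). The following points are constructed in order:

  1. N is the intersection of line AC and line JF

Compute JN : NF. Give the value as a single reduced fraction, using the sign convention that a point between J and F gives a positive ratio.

JN:NF = -1/3

Assign A = (0, 0), J = (1, 0), C = (0, 1), F = (3, 2) — the answer is frame-independent, so this choice is without loss of generality.
1. N is the intersection of line AC and line JF ⇒ N = (0, -1)
N = J + t·(F−J) with t = -1/2, so JN:NF = t:(1−t) = -1/2:3/2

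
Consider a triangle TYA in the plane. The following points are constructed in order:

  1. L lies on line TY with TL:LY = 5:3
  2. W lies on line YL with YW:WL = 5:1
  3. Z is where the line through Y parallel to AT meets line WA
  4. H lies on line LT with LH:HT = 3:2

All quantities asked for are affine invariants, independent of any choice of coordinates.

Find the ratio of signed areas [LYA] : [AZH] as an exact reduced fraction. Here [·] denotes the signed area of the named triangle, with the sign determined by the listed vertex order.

Choose coordinates T = (0, 0), Y = (1, 0), A = (0, 1).
1. L lies on line TY with TL:LY = 5:3 ⇒ L = (5/8, 0)
2. W lies on line YL with YW:WL = 5:1 ⇒ W = (11/16, 0)
3. Z is where the line through Y parallel to AT meets line WA ⇒ Z = (1, -5/11)
4. H lies on line LT with LH:HT = 3:2 ⇒ H = (1/4, 0)
2·[LYA] = 3/8, 2·[AZH] = -7/11
[LYA]:[AZH] = 3/8:-7/11 = -33/56

[LYA]:[AZH] = -33/56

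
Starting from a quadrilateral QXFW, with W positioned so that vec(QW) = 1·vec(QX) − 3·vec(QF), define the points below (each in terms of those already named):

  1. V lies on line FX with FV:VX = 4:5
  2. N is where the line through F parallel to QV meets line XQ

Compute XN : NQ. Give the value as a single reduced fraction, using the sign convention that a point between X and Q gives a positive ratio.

Assign Q = (0, 0), X = (1, 0), F = (0, 1), W = (1, -3) — the answer is frame-independent, so this choice is without loss of generality.
1. V lies on line FX with FV:VX = 4:5 ⇒ V = (4/9, 5/9)
2. N is where the line through F parallel to QV meets line XQ ⇒ N = (-4/5, 0)
N = X + t·(Q−X) with t = 9/5, so XN:NQ = t:(1−t) = 9/5:-4/5

XN:NQ = -9/4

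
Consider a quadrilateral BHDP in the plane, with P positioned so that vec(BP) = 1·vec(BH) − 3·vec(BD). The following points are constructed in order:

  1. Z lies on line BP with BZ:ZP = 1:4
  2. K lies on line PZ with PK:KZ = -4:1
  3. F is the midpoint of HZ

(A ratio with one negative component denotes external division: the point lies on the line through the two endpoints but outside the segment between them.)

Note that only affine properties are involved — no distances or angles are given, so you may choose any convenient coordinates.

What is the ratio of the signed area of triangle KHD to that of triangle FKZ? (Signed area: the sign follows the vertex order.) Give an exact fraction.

Set B = (0, 0), H = (1, 0), D = (0, 1), P = (1, -3); any affine frame gives the same invariant.
1. Z lies on line BP with BZ:ZP = 1:4 ⇒ Z = (1/5, -3/5)
2. K lies on line PZ with PK:KZ = -4:1 ⇒ K = (-1/15, 1/5)
3. F is the midpoint of HZ ⇒ F = (3/5, -3/10)
2·[KHD] = 13/15, 2·[FKZ] = 2/5
[KHD]:[FKZ] = 13/15:2/5 = 13/6

[KHD]:[FKZ] = 13/6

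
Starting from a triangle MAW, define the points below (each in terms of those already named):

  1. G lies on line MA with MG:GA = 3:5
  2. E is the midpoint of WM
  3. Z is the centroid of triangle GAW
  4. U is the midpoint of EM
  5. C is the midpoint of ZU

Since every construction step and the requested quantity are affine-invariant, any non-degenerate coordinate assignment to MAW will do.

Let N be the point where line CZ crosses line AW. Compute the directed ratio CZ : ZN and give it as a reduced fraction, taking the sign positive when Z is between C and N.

CZ:ZN = 13/10

Choose coordinates M = (0, 0), A = (1, 0), W = (0, 1).
1. G lies on line MA with MG:GA = 3:5 ⇒ G = (3/8, 0)
2. E is the midpoint of WM ⇒ E = (0, 1/2)
3. Z is the centroid of triangle GAW ⇒ Z = (11/24, 1/3)
4. U is the midpoint of EM ⇒ U = (0, 1/4)
5. C is the midpoint of ZU ⇒ C = (11/48, 7/24)
line CZ meets AW at N = (33/52, 19/52)
Z = C + t·(N−C) with t = 13/23, so CZ:ZN = 13/23:10/23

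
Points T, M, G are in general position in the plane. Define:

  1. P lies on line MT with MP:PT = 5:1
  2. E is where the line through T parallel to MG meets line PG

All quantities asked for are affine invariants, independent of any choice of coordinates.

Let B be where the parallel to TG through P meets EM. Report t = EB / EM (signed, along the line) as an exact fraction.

t = -1/24

Work in coordinates with T = (0, 0), M = (1, 0), G = (0, 1).
1. P lies on line MT with MP:PT = 5:1 ⇒ P = (1/6, 0)
2. E is where the line through T parallel to MG meets line PG ⇒ E = (1/5, -1/5)
through P parallel to TG: direction (0, 1); meets EM at B = (1/6, -5/24)
B = E + t·(M−E) with t = -1/24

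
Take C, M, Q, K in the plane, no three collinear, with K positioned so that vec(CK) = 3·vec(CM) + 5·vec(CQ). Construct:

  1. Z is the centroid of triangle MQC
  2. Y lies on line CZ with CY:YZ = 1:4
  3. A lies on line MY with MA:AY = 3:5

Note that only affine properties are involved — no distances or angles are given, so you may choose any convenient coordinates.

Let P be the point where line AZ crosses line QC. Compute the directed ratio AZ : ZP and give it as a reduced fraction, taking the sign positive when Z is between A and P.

AZ:ZP = 19/20

Assign C = (0, 0), M = (1, 0), Q = (0, 1), K = (3, 5) — the answer is frame-independent, so this choice is without loss of generality.
1. Z is the centroid of triangle MQC ⇒ Z = (1/3, 1/3)
2. Y lies on line CZ with CY:YZ = 1:4 ⇒ Y = (1/15, 1/15)
3. A lies on line MY with MA:AY = 3:5 ⇒ A = (13/20, 1/40)
line AZ meets QC at P = (0, 25/38)
Z = A + t·(P−A) with t = 19/39, so AZ:ZP = 19/39:20/39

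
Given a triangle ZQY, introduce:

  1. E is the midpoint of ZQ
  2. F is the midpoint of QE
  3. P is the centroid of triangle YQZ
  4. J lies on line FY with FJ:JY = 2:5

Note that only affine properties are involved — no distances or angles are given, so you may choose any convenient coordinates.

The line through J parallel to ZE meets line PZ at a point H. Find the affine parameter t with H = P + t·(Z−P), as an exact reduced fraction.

t = 1/7

Choose coordinates Z = (0, 0), Q = (1, 0), Y = (0, 1).
1. E is the midpoint of ZQ ⇒ E = (1/2, 0)
2. F is the midpoint of QE ⇒ F = (3/4, 0)
3. P is the centroid of triangle YQZ ⇒ P = (1/3, 1/3)
4. J lies on line FY with FJ:JY = 2:5 ⇒ J = (15/28, 2/7)
through J parallel to ZE: direction (1/2, 0); meets PZ at H = (2/7, 2/7)
H = P + t·(Z−P) with t = 1/7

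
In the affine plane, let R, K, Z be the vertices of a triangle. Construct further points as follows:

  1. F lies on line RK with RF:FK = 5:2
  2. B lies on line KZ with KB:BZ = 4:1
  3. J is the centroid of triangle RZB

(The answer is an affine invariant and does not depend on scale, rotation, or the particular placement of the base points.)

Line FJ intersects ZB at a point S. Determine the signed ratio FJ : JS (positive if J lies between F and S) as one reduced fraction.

Work in coordinates with R = (0, 0), K = (1, 0), Z = (0, 1).
1. F lies on line RK with RF:FK = 5:2 ⇒ F = (5/7, 0)
2. B lies on line KZ with KB:BZ = 4:1 ⇒ B = (1/5, 4/5)
3. J is the centroid of triangle RZB ⇒ J = (1/15, 3/5)
line FJ meets ZB at S = (23/5, -18/5)
J = F + t·(S−F) with t = -1/6, so FJ:JS = -1/6:7/6

FJ:JS = -1/7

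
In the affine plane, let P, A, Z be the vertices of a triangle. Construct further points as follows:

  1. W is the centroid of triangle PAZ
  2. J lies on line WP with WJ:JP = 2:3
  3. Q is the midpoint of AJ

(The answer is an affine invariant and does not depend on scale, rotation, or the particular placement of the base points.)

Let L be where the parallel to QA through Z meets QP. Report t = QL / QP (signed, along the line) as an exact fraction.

t = -3

Work in coordinates with P = (0, 0), A = (1, 0), Z = (0, 1).
1. W is the centroid of triangle PAZ ⇒ W = (1/3, 1/3)
2. J lies on line WP with WJ:JP = 2:3 ⇒ J = (1/5, 1/5)
3. Q is the midpoint of AJ ⇒ Q = (3/5, 1/10)
through Z parallel to QA: direction (2/5, -1/10); meets QP at L = (12/5, 2/5)
L = Q + t·(P−Q) with t = -3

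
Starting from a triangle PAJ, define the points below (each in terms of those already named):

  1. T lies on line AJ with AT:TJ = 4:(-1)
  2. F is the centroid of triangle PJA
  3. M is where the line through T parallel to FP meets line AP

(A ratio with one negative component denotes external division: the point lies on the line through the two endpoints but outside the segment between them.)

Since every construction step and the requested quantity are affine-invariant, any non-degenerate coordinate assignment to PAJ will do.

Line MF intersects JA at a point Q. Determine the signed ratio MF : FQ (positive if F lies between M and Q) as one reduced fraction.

Set P = (0, 0), A = (1, 0), J = (0, 1); any affine frame gives the same invariant.
1. T lies on line AJ with AT:TJ = 4:(-1) ⇒ T = (-1/3, 4/3)
2. F is the centroid of triangle PJA ⇒ F = (1/3, 1/3)
3. M is where the line through T parallel to FP meets line AP ⇒ M = (-5/3, 0)
line MF meets JA at Q = (13/21, 8/21)
F = M + t·(Q−M) with t = 7/8, so MF:FQ = 7/8:1/8

MF:FQ = 7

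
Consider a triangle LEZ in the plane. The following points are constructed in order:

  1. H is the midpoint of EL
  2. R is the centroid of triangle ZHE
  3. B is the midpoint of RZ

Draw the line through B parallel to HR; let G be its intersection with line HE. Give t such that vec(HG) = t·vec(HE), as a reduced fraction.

Assign L = (0, 0), E = (1, 0), Z = (0, 1) — the answer is frame-independent, so this choice is without loss of generality.
1. H is the midpoint of EL ⇒ H = (1/2, 0)
2. R is the centroid of triangle ZHE ⇒ R = (1/2, 1/3)
3. B is the midpoint of RZ ⇒ B = (1/4, 2/3)
through B parallel to HR: direction (0, 1/3); meets HE at G = (1/4, 0)
G = H + t·(E−H) with t = -1/2

t = -1/2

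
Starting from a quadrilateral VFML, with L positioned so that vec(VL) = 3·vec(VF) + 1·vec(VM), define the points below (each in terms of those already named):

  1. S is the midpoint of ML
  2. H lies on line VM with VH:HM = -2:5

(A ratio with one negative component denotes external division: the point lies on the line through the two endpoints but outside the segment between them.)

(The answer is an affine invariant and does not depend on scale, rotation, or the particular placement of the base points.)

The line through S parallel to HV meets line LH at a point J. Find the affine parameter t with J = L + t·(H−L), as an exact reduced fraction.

Choose coordinates V = (0, 0), F = (1, 0), M = (0, 1), L = (3, 1).
1. S is the midpoint of ML ⇒ S = (3/2, 1)
2. H lies on line VM with VH:HM = -2:5 ⇒ H = (0, -2/3)
through S parallel to HV: direction (0, 2/3); meets LH at J = (3/2, 1/6)
J = L + t·(H−L) with t = 1/2

t = 1/2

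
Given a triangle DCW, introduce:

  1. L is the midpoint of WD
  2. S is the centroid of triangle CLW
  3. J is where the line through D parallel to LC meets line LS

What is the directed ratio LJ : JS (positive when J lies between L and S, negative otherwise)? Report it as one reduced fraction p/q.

LJ:JS = -3/4

Assign D = (0, 0), C = (1, 0), W = (0, 1) — the answer is frame-independent, so this choice is without loss of generality.
1. L is the midpoint of WD ⇒ L = (0, 1/2)
2. S is the centroid of triangle CLW ⇒ S = (1/3, 1/2)
3. J is where the line through D parallel to LC meets line LS ⇒ J = (-1, 1/2)
J = L + t·(S−L) with t = -3, so LJ:JS = t:(1−t) = -3:4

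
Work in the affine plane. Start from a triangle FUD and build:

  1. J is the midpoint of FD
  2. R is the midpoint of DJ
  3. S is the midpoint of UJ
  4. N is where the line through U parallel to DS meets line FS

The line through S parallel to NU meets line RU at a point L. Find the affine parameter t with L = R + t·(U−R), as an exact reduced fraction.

Work in coordinates with F = (0, 0), U = (1, 0), D = (0, 1).
1. J is the midpoint of FD ⇒ J = (0, 1/2)
2. R is the midpoint of DJ ⇒ R = (0, 3/4)
3. S is the midpoint of UJ ⇒ S = (1/2, 1/4)
4. N is where the line through U parallel to DS meets line FS ⇒ N = (3/4, 3/8)
through S parallel to NU: direction (1/4, -3/8); meets RU at L = (1/3, 1/2)
L = R + t·(U−R) with t = 1/3

t = 1/3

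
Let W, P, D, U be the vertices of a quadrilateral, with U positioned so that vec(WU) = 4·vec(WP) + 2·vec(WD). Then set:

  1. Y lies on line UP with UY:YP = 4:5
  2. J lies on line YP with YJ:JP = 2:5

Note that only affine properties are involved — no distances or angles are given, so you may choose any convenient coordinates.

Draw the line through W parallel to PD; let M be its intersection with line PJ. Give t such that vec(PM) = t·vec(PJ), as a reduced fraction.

Set W = (0, 0), P = (1, 0), D = (0, 1), U = (4, 2); any affine frame gives the same invariant.
1. Y lies on line UP with UY:YP = 4:5 ⇒ Y = (8/3, 10/9)
2. J lies on line YP with YJ:JP = 2:5 ⇒ J = (46/21, 50/63)
through W parallel to PD: direction (-1, 1); meets PJ at M = (2/5, -2/5)
M = P + t·(J−P) with t = -63/125

t = -63/125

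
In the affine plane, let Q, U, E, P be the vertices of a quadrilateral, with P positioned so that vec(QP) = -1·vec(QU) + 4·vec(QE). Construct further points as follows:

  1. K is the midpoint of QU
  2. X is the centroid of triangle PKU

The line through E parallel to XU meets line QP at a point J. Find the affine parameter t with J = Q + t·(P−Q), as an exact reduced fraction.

Set Q = (0, 0), U = (1, 0), E = (0, 1), P = (-1, 4); any affine frame gives the same invariant.
1. K is the midpoint of QU ⇒ K = (1/2, 0)
2. X is the centroid of triangle PKU ⇒ X = (1/6, 4/3)
through E parallel to XU: direction (5/6, -4/3); meets QP at J = (-5/12, 5/3)
J = Q + t·(P−Q) with t = 5/12

t = 5/12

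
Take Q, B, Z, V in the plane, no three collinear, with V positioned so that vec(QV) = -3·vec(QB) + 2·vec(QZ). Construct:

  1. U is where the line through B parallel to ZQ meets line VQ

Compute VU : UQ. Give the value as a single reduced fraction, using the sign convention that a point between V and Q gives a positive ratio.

VU:UQ = -4

Choose coordinates Q = (0, 0), B = (1, 0), Z = (0, 1), V = (-3, 2).
1. U is where the line through B parallel to ZQ meets line VQ ⇒ U = (1, -2/3)
U = V + t·(Q−V) with t = 4/3, so VU:UQ = t:(1−t) = 4/3:-1/3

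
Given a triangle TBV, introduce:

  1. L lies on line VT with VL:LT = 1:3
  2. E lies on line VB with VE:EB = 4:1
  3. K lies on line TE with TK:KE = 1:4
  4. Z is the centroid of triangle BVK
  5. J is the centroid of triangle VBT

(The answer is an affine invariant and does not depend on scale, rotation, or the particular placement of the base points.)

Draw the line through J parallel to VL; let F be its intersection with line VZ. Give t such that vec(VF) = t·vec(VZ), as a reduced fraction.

t = 25/29

Work in coordinates with T = (0, 0), B = (1, 0), V = (0, 1).
1. L lies on line VT with VL:LT = 1:3 ⇒ L = (0, 3/4)
2. E lies on line VB with VE:EB = 4:1 ⇒ E = (4/5, 1/5)
3. K lies on line TE with TK:KE = 1:4 ⇒ K = (4/25, 1/25)
4. Z is the centroid of triangle BVK ⇒ Z = (29/75, 26/75)
5. J is the centroid of triangle VBT ⇒ J = (1/3, 1/3)
through J parallel to VL: direction (0, -1/4); meets VZ at F = (1/3, 38/87)
F = V + t·(Z−V) with t = 25/29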